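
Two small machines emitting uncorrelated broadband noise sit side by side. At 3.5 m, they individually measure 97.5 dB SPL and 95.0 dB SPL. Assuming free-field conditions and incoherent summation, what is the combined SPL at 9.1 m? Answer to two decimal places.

Combined at 3.5 m: 10·log₁₀(10^(97.5/10)+10^(95.0/10)) = 99.438 dB SPL.
Then apply −20·log₁₀(9.1/3.5) = -8.299 dB → 91.14 dB SPL.

91.14 dB SPL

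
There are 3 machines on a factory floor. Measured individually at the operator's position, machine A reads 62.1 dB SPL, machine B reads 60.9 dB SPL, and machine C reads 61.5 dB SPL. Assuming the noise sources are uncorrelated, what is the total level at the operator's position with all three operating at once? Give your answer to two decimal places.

66.30 dB SPL

Uncorrelated sources add in intensity (power), not in dB.
L_total = 10·log₁₀(10^(62.1/10) + 10^(60.9/10) + 10^(61.5/10)) = 10·log₁₀(4265000) = 66.30 dB SPL.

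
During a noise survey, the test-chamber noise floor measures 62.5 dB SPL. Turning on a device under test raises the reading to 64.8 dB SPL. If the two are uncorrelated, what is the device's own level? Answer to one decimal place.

60.9 dB SPL

Remove the background by subtracting linear intensities:
L_src = 10·log₁₀(10^(64.8/10) − 10^(62.5/10)) = 10·log₁₀(1242000) = 60.9 dB SPL.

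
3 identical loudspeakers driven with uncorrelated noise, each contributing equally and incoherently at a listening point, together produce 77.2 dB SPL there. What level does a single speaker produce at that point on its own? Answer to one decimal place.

72.4 dB SPL

3 equal incoherent sources add 10·log₁₀(3) = 4.77 dB over one source.
L_one = 77.2 − 4.77 = 72.4 dB SPL.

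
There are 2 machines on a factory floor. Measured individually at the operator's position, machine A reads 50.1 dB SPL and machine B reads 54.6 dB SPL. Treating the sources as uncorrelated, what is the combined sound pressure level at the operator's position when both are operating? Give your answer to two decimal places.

55.92 dB SPL

Add the sources as powers (linear), then convert back to dB:
L_total = 10·log₁₀(10^(50.1/10) + 10^(54.6/10)) = 10·log₁₀(390700) = 55.92 dB SPL.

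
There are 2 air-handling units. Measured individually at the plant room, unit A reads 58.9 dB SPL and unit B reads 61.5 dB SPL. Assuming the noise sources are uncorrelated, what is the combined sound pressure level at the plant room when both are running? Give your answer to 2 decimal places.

63.40 dB SPL

Uncorrelated sources add in intensity (power), not in dB.
L_total = 10·log₁₀(10^(58.9/10) + 10^(61.5/10)) = 10·log₁₀(2189000) = 63.40 dB SPL.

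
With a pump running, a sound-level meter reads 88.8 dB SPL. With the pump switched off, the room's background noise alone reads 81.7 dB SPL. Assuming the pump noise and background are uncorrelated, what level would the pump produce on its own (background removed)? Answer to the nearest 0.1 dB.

Background correction is a power subtraction:
L_src = 10·log₁₀(10^(88.8/10) − 10^(81.7/10)) = 10·log₁₀(610700000) = 87.9 dB SPL.

87.9 dB SPL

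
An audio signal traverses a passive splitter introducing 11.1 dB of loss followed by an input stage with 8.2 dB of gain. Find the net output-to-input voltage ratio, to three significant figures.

0.716

Net gain = (−11.1) + 8.2 = -2.9 dB.
Voltage ratio = 10^(-2.9/20) = 0.716.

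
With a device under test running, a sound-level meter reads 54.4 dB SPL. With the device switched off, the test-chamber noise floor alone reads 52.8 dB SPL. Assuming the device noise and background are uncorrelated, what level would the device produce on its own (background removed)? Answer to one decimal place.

49.3 dB SPL

Remove the background by subtracting linear intensities:
L_src = 10·log₁₀(10^(54.4/10) − 10^(52.8/10)) = 10·log₁₀(84880) = 49.3 dB SPL.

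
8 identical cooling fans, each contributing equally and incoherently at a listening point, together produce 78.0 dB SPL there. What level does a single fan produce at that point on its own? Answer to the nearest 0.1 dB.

8 equal incoherent sources add 10·log₁₀(8) = 9.03 dB over one source.
L_one = 78.0 − 9.03 = 69.0 dB SPL.

69.0 dB SPL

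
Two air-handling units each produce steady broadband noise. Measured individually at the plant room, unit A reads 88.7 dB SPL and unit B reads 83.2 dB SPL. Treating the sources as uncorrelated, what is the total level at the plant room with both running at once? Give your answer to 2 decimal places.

89.78 dB SPL

Uncorrelated sources add in intensity (power), not in dB.
L_total = 10·log₁₀(10^(88.7/10) + 10^(83.2/10)) = 10·log₁₀(950200000) = 89.78 dB SPL.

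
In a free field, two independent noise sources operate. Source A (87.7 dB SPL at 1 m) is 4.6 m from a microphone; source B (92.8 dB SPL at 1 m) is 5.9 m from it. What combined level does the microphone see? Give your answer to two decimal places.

79.17 dB SPL

At the listener: L_A = 87.7 − 20·log₁₀(4.6) = 74.445 dB; L_B = 92.8 − 20·log₁₀(5.9) = 77.383 dB.
Combined: 10·log₁₀(10^(74.445/10)+10^(77.383/10)) = 79.17 dB SPL.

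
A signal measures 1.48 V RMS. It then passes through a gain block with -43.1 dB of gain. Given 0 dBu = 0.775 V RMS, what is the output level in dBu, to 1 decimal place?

Input level: 20·log₁₀(1.48/0.775) = 5.62 dBu.
Output: 5.62 − 43.1 = -37.5 dBu.

-37.5 dBu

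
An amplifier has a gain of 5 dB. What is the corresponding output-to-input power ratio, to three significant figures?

Power ratio = 10^(dB/10).
10^(5/10) = 10^(0.5000) = 3.16.

3.16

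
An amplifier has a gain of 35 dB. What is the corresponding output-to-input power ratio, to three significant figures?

3160

Power ratio = 10^(dB/10).
10^(35/10) = 10^(3.500) = 3160.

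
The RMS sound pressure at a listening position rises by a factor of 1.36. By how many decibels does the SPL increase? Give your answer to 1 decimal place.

2.7 dB

Sound pressure is an amplitude quantity: ΔL = 20·log₁₀(p₂/p₁).
20·log₁₀(1.36) = 2.7 dB.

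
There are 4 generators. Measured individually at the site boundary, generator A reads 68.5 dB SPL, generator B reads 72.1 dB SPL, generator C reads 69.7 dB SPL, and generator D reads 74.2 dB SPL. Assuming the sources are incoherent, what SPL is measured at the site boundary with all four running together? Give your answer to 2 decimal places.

Incoherent sources sum as intensities:
L_total = 10·log₁₀(10^(68.5/10) + 10^(72.1/10) + 10^(69.7/10) + 10^(74.2/10)) = 10·log₁₀(58930000) = 77.70 dB SPL.

77.70 dB SPL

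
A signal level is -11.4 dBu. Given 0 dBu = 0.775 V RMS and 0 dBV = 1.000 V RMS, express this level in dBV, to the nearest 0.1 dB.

The offset between the scales is 20·log₁₀(0.775/1.000) = −2.214 dB.
So dBV = -11.4 − 2.214 = -13.6 dBV.

-13.6 dBV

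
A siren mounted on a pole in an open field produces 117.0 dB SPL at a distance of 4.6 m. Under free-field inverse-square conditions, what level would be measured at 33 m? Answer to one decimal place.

99.9 dB SPL

Inverse-square spreading gives ΔL = −20·log₁₀(d₂/d₁).
ΔL = −20·log₁₀(33/4.6) = -17.12 dB, so L₂ = 117.0 + (-17.12) = 99.9 dB SPL.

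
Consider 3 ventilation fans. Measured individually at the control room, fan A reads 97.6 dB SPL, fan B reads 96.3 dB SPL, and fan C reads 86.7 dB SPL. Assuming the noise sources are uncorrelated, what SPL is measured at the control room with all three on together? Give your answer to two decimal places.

100.21 dB SPL

Add the sources as powers (linear), then convert back to dB:
L_total = 10·log₁₀(10^(97.6/10) + 10^(96.3/10) + 10^(86.7/10)) = 10·log₁₀(10488000000) = 100.21 dB SPL.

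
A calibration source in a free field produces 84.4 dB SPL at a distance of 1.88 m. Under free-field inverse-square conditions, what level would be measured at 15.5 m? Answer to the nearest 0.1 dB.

Inverse-square spreading gives ΔL = −20·log₁₀(d₂/d₁).
ΔL = −20·log₁₀(15.5/1.88) = -18.32 dB, so L₂ = 84.4 + (-18.32) = 66.1 dB SPL.

66.1 dB SPL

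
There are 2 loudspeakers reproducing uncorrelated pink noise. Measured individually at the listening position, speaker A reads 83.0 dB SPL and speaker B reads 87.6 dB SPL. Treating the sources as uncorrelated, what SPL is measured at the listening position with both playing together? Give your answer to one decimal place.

88.9 dB SPL

Uncorrelated sources add in intensity (power), not in dB.
L_total = 10·log₁₀(10^(83.0/10) + 10^(87.6/10)) = 10·log₁₀(775000000) = 88.9 dB SPL.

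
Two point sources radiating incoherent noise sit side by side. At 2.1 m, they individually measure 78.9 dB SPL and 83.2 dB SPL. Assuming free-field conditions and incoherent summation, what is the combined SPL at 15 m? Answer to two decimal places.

67.49 dB SPL

Combined at 2.1 m: 10·log₁₀(10^(78.9/10)+10^(83.2/10)) = 84.572 dB SPL.
Then apply −20·log₁₀(15/2.1) = -17.077 dB → 67.49 dB SPL.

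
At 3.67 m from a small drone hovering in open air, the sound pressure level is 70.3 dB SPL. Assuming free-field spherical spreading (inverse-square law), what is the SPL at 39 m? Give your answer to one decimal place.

Inverse-square spreading gives ΔL = −20·log₁₀(d₂/d₁).
ΔL = −20·log₁₀(39/3.67) = -20.53 dB, so L₂ = 70.3 + (-20.53) = 49.8 dB SPL.

49.8 dB SPL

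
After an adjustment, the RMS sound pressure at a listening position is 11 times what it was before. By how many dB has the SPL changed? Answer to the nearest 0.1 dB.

20.8 dB

Sound pressure is an amplitude quantity: ΔL = 20·log₁₀(p₂/p₁).
20·log₁₀(11) = 20.8 dB.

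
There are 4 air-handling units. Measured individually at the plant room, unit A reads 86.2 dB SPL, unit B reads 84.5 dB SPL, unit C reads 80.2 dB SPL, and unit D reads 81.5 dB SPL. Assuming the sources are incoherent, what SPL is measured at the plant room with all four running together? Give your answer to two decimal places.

Incoherent sources sum as intensities:
L_total = 10·log₁₀(10^(86.2/10) + 10^(84.5/10) + 10^(80.2/10) + 10^(81.5/10)) = 10·log₁₀(944700000) = 89.75 dB SPL.

89.75 dB SPL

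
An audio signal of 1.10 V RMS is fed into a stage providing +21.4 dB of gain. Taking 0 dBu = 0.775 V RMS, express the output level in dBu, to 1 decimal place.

Input level: 20·log₁₀(1.10/0.775) = 3.04 dBu.
Output: 3.04 + 21.4 = +24.4 dBu.

+24.4 dBu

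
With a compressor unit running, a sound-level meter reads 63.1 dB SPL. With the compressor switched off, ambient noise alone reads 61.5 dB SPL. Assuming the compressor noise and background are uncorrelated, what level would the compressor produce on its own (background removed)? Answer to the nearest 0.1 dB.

Subtract intensities: L_src = 10·log₁₀(10^(L_total/10) − 10^(L_bg/10)).
L_src = 10·log₁₀(10^(63.1/10) − 10^(61.5/10)) = 10·log₁₀(629200) = 58.0 dB SPL.

58.0 dB SPL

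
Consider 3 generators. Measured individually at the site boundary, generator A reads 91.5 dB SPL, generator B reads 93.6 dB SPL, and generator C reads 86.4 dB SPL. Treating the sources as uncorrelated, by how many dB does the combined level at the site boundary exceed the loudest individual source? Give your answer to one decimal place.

Uncorrelated sources add in intensity (power), not in dB.
L_total = 10·log₁₀(10^(91.5/10) + 10^(93.6/10) + 10^(86.4/10)) = 96.17 dB SPL.
Excess over the loudest (93.6 dB): 96.17 − 93.6 = 2.6 dB.

2.6 dB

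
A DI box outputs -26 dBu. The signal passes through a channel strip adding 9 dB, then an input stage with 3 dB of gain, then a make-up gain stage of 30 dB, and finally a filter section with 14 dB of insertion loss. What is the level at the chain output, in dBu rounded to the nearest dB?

In dB, series stages simply add:
-26 + 9 + 3 + 30 − 14 = +2 dBu.

+2 dBu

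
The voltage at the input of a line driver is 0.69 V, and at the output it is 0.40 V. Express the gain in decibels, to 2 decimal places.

-4.74 dB

For a voltage ratio, dB = 20·log₁₀(V₂/V₁).
20·log₁₀(0.40/0.69) = 20·log₁₀(0.5797) = -4.74 dB.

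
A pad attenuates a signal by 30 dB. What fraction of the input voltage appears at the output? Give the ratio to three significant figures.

Voltage ratio = 10^(dB/20).
10^(-30/20) = 10^(-1.500) = 0.0316.

0.0316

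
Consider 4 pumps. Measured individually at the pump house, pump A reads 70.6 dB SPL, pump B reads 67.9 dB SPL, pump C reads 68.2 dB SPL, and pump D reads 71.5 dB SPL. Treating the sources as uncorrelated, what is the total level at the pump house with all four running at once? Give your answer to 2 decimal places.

Add the sources as powers (linear), then convert back to dB:
L_total = 10·log₁₀(10^(70.6/10) + 10^(67.9/10) + 10^(68.2/10) + 10^(71.5/10)) = 10·log₁₀(38380000) = 75.84 dB SPL.

75.84 dB SPL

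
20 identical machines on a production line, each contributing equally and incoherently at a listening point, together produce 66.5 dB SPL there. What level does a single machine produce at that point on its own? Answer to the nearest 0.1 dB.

53.5 dB SPL

20 equal incoherent sources add 10·log₁₀(20) = 13.01 dB over one source.
L_one = 66.5 − 13.01 = 53.5 dB SPL.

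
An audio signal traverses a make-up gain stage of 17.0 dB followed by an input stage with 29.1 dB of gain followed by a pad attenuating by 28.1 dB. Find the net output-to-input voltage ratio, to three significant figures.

7.94

Net gain = 17.0 + 29.1 + (−28.1) = 18.0 dB.
Voltage ratio = 10^(18.0/20) = 7.94.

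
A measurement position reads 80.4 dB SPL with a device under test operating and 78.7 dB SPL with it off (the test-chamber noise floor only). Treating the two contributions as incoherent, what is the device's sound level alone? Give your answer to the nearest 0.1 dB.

Background correction is a power subtraction:
L_src = 10·log₁₀(10^(80.4/10) − 10^(78.7/10)) = 10·log₁₀(35520000) = 75.5 dB SPL.

75.5 dB SPL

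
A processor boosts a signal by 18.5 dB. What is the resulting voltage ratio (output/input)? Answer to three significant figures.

Voltage ratio = 10^(dB/20).
10^(18.5/20) = 10^(0.9250) = 8.41.

8.41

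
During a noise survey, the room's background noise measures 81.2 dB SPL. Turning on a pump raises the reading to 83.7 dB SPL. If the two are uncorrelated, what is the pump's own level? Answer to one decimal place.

80.1 dB SPL

Remove the background by subtracting linear intensities:
L_src = 10·log₁₀(10^(83.7/10) − 10^(81.2/10)) = 10·log₁₀(102600000) = 80.1 dB SPL.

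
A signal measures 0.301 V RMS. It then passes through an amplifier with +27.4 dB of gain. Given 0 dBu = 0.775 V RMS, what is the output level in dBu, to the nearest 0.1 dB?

+19.2 dBu

Input level: 20·log₁₀(0.301/0.775) = -8.21 dBu.
Output: -8.21 + 27.4 = +19.2 dBu.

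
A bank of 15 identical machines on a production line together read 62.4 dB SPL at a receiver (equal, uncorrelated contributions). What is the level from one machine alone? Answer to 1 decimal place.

15 equal incoherent sources add 10·log₁₀(15) = 11.76 dB over one source.
L_one = 62.4 − 11.76 = 50.6 dB SPL.

50.6 dB SPL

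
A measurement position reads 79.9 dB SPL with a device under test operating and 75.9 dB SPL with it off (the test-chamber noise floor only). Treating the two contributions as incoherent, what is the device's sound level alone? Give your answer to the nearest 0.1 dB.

Remove the background by subtracting linear intensities:
L_src = 10·log₁₀(10^(79.9/10) − 10^(75.9/10)) = 10·log₁₀(58820000) = 77.7 dB SPL.

77.7 dB SPL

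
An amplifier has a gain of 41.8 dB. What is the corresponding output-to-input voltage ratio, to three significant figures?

Voltage ratio = 10^(dB/20).
10^(41.8/20) = 10^(2.090) = 123.

123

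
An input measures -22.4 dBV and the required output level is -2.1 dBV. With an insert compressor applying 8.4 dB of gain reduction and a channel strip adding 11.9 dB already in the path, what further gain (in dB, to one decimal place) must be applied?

16.8 dB

The required make-up gain is the shortfall in the dB sum.
G = -2.1 − (-22.4) + 8.4 − 11.9 = 16.8 dB.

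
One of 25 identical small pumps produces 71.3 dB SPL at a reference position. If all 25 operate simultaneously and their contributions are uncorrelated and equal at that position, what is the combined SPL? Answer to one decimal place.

85.3 dB SPL

25 equal incoherent sources raise the level by 10·log₁₀(25) = 13.98 dB.
L_total = 71.3 + 13.98 = 85.3 dB SPL.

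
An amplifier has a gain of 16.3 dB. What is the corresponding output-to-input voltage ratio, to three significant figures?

Voltage ratio = 10^(dB/20).
10^(16.3/20) = 10^(0.8150) = 6.53.

6.53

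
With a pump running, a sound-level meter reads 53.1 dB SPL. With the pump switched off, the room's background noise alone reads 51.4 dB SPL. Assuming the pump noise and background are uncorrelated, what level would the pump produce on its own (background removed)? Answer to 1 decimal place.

48.2 dB SPL

Subtract intensities: L_src = 10·log₁₀(10^(L_total/10) − 10^(L_bg/10)).
L_src = 10·log₁₀(10^(53.1/10) − 10^(51.4/10)) = 10·log₁₀(66140) = 48.2 dB SPL.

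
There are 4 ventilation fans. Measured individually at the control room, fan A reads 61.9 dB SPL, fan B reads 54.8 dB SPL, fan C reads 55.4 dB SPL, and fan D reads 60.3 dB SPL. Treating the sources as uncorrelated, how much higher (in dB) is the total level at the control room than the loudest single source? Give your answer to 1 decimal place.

3.2 dB

Uncorrelated sources add in intensity (power), not in dB.
L_total = 10·log₁₀(10^(61.9/10) + 10^(54.8/10) + 10^(55.4/10) + 10^(60.3/10)) = 65.14 dB SPL.
Excess over the loudest (61.9 dB): 65.14 − 61.9 = 3.2 dB.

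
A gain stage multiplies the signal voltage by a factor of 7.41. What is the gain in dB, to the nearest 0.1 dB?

Voltage ratio → dB uses the 20·log₁₀ form:
20·log₁₀(7.41) = 17.4 dB.

17.4 dB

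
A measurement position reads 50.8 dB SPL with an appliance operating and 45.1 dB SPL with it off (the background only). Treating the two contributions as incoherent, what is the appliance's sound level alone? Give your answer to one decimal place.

49.4 dB SPL

Subtract intensities: L_src = 10·log₁₀(10^(L_total/10) − 10^(L_bg/10)).
L_src = 10·log₁₀(10^(50.8/10) − 10^(45.1/10)) = 10·log₁₀(87870) = 49.4 dB SPL.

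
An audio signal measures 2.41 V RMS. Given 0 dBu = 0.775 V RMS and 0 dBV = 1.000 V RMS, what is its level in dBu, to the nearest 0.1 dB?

+9.9 dBu

dBu = 20·log₁₀(V / 0.775 V).
20·log₁₀(2.41/0.775) = +9.9 dBu.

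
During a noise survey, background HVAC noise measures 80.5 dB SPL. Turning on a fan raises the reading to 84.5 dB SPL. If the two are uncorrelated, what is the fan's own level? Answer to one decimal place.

82.3 dB SPL

Remove the background by subtracting linear intensities:
L_src = 10·log₁₀(10^(84.5/10) − 10^(80.5/10)) = 10·log₁₀(169600000) = 82.3 dB SPL.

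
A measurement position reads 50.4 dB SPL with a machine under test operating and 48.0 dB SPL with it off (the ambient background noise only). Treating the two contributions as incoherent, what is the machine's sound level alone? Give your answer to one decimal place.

46.7 dB SPL

Background correction is a power subtraction:
L_src = 10·log₁₀(10^(50.4/10) − 10^(48.0/10)) = 10·log₁₀(46550) = 46.7 dB SPL.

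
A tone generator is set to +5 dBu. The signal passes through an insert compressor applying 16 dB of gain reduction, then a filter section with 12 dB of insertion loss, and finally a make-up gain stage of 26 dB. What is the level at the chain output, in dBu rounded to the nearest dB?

In dB, series stages simply add:
+5 − 16 − 12 + 26 = +3 dBu.

+3 dBu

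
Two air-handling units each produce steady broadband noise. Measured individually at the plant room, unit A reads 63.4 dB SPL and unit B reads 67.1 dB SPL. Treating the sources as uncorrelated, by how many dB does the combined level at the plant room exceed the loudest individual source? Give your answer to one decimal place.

1.5 dB

Uncorrelated sources add in intensity (power), not in dB.
L_total = 10·log₁₀(10^(63.4/10) + 10^(67.1/10)) = 68.64 dB SPL.
Excess over the loudest (67.1 dB): 68.64 − 67.1 = 1.5 dB.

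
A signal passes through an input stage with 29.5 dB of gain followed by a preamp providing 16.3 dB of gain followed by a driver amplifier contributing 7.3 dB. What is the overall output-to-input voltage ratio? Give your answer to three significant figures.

452

Net gain = 29.5 + 16.3 + 7.3 = 53.1 dB.
Voltage ratio = 10^(53.1/20) = 452.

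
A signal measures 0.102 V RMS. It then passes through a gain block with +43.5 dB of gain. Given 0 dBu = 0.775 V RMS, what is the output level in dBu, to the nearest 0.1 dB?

+25.9 dBu

Input level: 20·log₁₀(0.102/0.775) = -17.61 dBu.
Output: -17.61 + 43.5 = +25.9 dBu.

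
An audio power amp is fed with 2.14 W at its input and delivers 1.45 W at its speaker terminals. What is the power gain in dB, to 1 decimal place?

Power is a power quantity, so gain = 10·log₁₀(P_out/P_in).
10·log₁₀(1.45/2.14) = 10·log₁₀(0.6776) = -1.7 dB.

-1.7 dB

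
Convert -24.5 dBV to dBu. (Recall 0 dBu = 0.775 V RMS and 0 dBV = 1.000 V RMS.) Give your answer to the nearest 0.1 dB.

-22.3 dBu

The offset between the scales is 20·log₁₀(0.775/1.000) = −2.214 dB.
So dBu = -24.5 + 2.214 = -22.3 dBu.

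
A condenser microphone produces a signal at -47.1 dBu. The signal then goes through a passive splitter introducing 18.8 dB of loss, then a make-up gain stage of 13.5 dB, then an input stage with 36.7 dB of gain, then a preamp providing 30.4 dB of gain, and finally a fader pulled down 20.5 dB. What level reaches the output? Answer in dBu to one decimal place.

-5.8 dBu

Gain stages sum in dB:
-47.1 − 18.8 + 13.5 + 36.7 + 30.4 − 20.5 = -5.8 dBu.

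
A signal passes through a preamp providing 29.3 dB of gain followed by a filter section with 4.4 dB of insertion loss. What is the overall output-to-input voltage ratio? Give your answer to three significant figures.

17.6

Net gain = 29.3 + (−4.4) = 24.9 dB.
Voltage ratio = 10^(24.9/20) = 17.6.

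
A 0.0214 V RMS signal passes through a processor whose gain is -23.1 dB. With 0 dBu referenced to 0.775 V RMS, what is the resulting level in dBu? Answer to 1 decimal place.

-54.3 dBu

Input level: 20·log₁₀(0.0214/0.775) = -31.18 dBu.
Output: -31.18 − 23.1 = -54.3 dBu.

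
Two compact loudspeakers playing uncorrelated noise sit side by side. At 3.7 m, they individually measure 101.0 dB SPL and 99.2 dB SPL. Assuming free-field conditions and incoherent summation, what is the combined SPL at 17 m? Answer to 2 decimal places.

Combined at 3.7 m: 10·log₁₀(10^(101.0/10)+10^(99.2/10)) = 103.203 dB SPL.
Then apply −20·log₁₀(17/3.7) = -13.245 dB → 89.96 dB SPL.

89.96 dB SPL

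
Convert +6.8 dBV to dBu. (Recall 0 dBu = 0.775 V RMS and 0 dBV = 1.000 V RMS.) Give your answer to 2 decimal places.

The offset between the scales is 20·log₁₀(0.775/1.000) = −2.214 dB.
So dBu = +6.8 + 2.214 = +9.01 dBu.

+9.01 dBu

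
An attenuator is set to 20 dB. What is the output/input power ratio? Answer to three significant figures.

Power ratio = 10^(dB/10).
10^(-20/10) = 10^(-2.000) = 0.0100.

0.0100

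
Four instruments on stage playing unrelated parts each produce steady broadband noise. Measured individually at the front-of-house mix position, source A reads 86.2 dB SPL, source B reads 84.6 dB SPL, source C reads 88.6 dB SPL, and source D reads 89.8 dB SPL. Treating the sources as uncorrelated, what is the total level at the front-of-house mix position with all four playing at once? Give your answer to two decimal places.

Uncorrelated sources add in intensity (power), not in dB.
L_total = 10·log₁₀(10^(86.2/10) + 10^(84.6/10) + 10^(88.6/10) + 10^(89.8/10)) = 10·log₁₀(2385000000) = 93.77 dB SPL.

93.77 dB SPL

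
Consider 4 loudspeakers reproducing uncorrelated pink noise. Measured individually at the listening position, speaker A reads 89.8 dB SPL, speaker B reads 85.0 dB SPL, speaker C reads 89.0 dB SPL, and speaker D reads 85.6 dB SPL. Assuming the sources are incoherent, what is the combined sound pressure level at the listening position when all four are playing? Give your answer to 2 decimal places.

Uncorrelated sources add in intensity (power), not in dB.
L_total = 10·log₁₀(10^(89.8/10) + 10^(85.0/10) + 10^(89.0/10) + 10^(85.6/10)) = 10·log₁₀(2429000000) = 93.85 dB SPL.

93.85 dB SPL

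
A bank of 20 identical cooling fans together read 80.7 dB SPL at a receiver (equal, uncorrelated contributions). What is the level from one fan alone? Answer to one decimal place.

67.7 dB SPL

20 equal incoherent sources add 10·log₁₀(20) = 13.01 dB over one source.
L_one = 80.7 − 13.01 = 67.7 dB SPL.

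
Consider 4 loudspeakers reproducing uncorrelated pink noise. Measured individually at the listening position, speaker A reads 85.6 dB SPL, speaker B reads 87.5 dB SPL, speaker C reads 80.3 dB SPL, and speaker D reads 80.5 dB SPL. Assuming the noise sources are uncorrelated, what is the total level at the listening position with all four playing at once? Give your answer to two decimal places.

90.59 dB SPL

Uncorrelated sources add in intensity (power), not in dB.
L_total = 10·log₁₀(10^(85.6/10) + 10^(87.5/10) + 10^(80.3/10) + 10^(80.5/10)) = 10·log₁₀(1145000000) = 90.59 dB SPL.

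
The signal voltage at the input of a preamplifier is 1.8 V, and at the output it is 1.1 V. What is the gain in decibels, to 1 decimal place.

Voltage ratio → dB uses the 20·log₁₀ form:
20·log₁₀(1.1/1.8) = 20·log₁₀(0.6111) = -4.3 dB.

-4.3 dB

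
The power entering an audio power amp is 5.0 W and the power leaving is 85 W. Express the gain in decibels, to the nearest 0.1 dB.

12.3 dB

Power is a power quantity, so gain = 10·log₁₀(P_out/P_in).
10·log₁₀(85/5.0) = 10·log₁₀(17.00) = 12.3 dB.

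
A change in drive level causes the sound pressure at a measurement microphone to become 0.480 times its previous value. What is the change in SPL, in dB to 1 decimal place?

SPL change from a pressure ratio uses the 20·log₁₀ form:
20·log₁₀(0.480) = -6.4 dB.

-6.4 dB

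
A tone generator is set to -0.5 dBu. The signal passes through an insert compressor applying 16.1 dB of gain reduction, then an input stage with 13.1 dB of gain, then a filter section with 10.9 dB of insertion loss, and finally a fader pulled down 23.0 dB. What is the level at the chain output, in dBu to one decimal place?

-37.4 dBu

In dB, series stages simply add:
-0.5 − 16.1 + 13.1 − 10.9 − 23.0 = -37.4 dBu.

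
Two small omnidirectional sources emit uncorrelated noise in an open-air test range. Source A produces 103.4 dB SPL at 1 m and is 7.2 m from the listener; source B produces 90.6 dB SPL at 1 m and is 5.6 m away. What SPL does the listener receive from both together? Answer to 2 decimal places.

86.61 dB SPL

At the listener: L_A = 103.4 − 20·log₁₀(7.2) = 86.253 dB; L_B = 90.6 − 20·log₁₀(5.6) = 75.636 dB.
Combined: 10·log₁₀(10^(86.253/10)+10^(75.636/10)) = 86.61 dB SPL.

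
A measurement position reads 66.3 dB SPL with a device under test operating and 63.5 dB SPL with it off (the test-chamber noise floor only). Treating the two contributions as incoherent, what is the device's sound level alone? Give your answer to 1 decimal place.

63.1 dB SPL

Subtract intensities: L_src = 10·log₁₀(10^(L_total/10) − 10^(L_bg/10)).
L_src = 10·log₁₀(10^(66.3/10) − 10^(63.5/10)) = 10·log₁₀(2027000) = 63.1 dB SPL.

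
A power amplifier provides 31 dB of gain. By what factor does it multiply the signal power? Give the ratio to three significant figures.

Power ratio = 10^(dB/10).
10^(31/10) = 10^(3.100) = 1260.

1260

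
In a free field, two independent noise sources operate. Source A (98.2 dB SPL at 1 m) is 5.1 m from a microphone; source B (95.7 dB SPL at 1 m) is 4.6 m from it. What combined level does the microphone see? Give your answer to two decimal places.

86.33 dB SPL

At the listener: L_A = 98.2 − 20·log₁₀(5.1) = 84.049 dB; L_B = 95.7 − 20·log₁₀(4.6) = 82.445 dB.
Combined: 10·log₁₀(10^(84.049/10)+10^(82.445/10)) = 86.33 dB SPL.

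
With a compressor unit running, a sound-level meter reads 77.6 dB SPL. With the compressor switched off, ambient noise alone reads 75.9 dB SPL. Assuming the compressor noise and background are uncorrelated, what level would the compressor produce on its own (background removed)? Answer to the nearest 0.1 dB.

Remove the background by subtracting linear intensities:
L_src = 10·log₁₀(10^(77.6/10) − 10^(75.9/10)) = 10·log₁₀(18640000) = 72.7 dB SPL.

72.7 dB SPL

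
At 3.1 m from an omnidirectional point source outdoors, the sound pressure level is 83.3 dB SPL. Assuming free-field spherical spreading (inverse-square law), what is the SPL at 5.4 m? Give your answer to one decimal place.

Inverse-square spreading gives ΔL = −20·log₁₀(d₂/d₁).
ΔL = −20·log₁₀(5.4/3.1) = -4.82 dB, so L₂ = 83.3 + (-4.82) = 78.5 dB SPL.

78.5 dB SPL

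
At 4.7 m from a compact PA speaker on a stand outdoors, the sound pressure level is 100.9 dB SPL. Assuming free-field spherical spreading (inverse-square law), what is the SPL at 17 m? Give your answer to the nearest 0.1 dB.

89.7 dB SPL

For a point source in a free field, ΔL = −20·log₁₀(d₂/d₁).
ΔL = −20·log₁₀(17/4.7) = -11.17 dB, so L₂ = 100.9 + (-11.17) = 89.7 dB SPL.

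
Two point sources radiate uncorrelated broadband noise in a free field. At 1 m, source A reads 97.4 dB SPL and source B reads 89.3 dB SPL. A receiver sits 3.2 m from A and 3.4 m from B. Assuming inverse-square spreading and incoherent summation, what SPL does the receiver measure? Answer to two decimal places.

At the listener: L_A = 97.4 − 20·log₁₀(3.2) = 87.297 dB; L_B = 89.3 − 20·log₁₀(3.4) = 78.670 dB.
Combined: 10·log₁₀(10^(87.297/10)+10^(78.670/10)) = 87.86 dB SPL.

87.86 dB SPL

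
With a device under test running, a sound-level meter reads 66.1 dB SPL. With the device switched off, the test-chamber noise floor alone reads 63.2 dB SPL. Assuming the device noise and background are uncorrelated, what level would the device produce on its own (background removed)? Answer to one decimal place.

63.0 dB SPL

Background correction is a power subtraction:
L_src = 10·log₁₀(10^(66.1/10) − 10^(63.2/10)) = 10·log₁₀(1985000) = 63.0 dB SPL.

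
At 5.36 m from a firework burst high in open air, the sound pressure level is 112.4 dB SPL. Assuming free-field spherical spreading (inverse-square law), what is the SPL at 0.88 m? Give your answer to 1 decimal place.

128.1 dB SPL

Inverse-square spreading gives ΔL = −20·log₁₀(d₂/d₁).
ΔL = −20·log₁₀(0.88/5.36) = 15.69 dB, so L₂ = 112.4 + (15.69) = 128.1 dB SPL.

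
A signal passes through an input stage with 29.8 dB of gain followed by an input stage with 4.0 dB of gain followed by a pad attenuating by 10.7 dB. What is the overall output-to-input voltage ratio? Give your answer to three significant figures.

Net gain = 29.8 + 4.0 + (−10.7) = 23.1 dB.
Voltage ratio = 10^(23.1/20) = 14.3.

14.3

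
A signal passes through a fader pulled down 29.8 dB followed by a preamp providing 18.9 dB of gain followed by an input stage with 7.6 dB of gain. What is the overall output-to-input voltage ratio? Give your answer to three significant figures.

0.684

Net gain = (−29.8) + 18.9 + 7.6 = -3.3 dB.
Voltage ratio = 10^(-3.3/20) = 0.684.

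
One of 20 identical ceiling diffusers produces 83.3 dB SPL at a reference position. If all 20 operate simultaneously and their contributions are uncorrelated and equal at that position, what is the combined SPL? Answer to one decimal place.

20 equal incoherent sources raise the level by 10·log₁₀(20) = 13.01 dB.
L_total = 83.3 + 13.01 = 96.3 dB SPL.

96.3 dB SPL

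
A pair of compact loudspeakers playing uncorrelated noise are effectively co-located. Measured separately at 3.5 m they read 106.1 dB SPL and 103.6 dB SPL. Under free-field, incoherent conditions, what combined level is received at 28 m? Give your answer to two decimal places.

Combined at 3.5 m: 10·log₁₀(10^(106.1/10)+10^(103.6/10)) = 108.038 dB SPL.
Then apply −20·log₁₀(28/3.5) = -18.062 dB → 89.98 dB SPL.

89.98 dB SPL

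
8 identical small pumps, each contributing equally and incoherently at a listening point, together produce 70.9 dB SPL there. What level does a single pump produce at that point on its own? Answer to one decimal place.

61.9 dB SPL

8 equal incoherent sources add 10·log₁₀(8) = 9.03 dB over one source.
L_one = 70.9 − 9.03 = 61.9 dB SPL.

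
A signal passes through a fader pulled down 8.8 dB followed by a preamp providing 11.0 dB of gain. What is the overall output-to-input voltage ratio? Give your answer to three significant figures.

1.29

Net gain = (−8.8) + 11.0 = 2.2 dB.
Voltage ratio = 10^(2.2/20) = 1.29.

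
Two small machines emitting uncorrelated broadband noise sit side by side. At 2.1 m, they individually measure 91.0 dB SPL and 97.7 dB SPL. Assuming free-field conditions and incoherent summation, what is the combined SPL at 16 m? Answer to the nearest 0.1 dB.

80.9 dB SPL

Combined at 2.1 m: 10·log₁₀(10^(91.0/10)+10^(97.7/10)) = 98.54 dB SPL.
Then apply −20·log₁₀(16/2.1) = -17.64 dB → 80.9 dB SPL.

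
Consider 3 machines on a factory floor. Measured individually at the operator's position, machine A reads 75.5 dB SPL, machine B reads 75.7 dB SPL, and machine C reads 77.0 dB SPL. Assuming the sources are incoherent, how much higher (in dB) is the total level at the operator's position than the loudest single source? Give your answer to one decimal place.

Uncorrelated sources add in intensity (power), not in dB.
L_total = 10·log₁₀(10^(75.5/10) + 10^(75.7/10) + 10^(77.0/10)) = 80.89 dB SPL.
Excess over the loudest (77.0 dB): 80.89 − 77.0 = 3.9 dB.

3.9 dB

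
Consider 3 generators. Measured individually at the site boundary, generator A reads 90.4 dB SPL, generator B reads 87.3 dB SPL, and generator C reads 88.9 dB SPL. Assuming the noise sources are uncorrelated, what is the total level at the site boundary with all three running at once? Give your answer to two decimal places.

93.82 dB SPL

Add the sources as powers (linear), then convert back to dB:
L_total = 10·log₁₀(10^(90.4/10) + 10^(87.3/10) + 10^(88.9/10)) = 10·log₁₀(2410000000) = 93.82 dB SPL.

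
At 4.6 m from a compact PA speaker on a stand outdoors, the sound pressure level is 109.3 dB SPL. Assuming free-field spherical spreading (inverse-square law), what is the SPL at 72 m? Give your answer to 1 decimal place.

Free-field point source: level drops by 20·log₁₀ of the distance ratio.
ΔL = −20·log₁₀(72/4.6) = -23.89 dB, so L₂ = 109.3 + (-23.89) = 85.4 dB SPL.

85.4 dB SPL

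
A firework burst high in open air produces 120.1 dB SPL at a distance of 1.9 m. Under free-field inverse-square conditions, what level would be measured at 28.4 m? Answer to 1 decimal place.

For a point source in a free field, ΔL = −20·log₁₀(d₂/d₁).
ΔL = −20·log₁₀(28.4/1.9) = -23.49 dB, so L₂ = 120.1 + (-23.49) = 96.6 dB SPL.

96.6 dB SPL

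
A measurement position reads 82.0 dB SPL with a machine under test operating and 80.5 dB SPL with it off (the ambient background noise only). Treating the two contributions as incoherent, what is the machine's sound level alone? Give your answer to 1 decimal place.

76.7 dB SPL

Remove the background by subtracting linear intensities:
L_src = 10·log₁₀(10^(82.0/10) − 10^(80.5/10)) = 10·log₁₀(46290000) = 76.7 dB SPL.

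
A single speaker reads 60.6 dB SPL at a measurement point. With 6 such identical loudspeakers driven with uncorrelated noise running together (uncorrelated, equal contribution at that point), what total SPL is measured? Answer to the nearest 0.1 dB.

68.4 dB SPL

6 equal incoherent sources raise the level by 10·log₁₀(6) = 7.78 dB.
L_total = 60.6 + 7.78 = 68.4 dB SPL.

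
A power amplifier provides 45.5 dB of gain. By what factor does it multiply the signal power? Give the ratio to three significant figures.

35500

Power ratio = 10^(dB/10).
10^(45.5/10) = 10^(4.550) = 35500.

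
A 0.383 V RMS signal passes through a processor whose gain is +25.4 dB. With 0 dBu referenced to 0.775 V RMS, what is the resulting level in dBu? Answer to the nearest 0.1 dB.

Input level: 20·log₁₀(0.383/0.775) = -6.12 dBu.
Output: -6.12 + 25.4 = +19.3 dBu.

+19.3 dBu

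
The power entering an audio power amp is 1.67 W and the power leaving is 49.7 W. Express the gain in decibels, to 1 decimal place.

14.7 dB

Power is a power quantity, so gain = 10·log₁₀(P_out/P_in).
10·log₁₀(49.7/1.67) = 10·log₁₀(29.76) = 14.7 dB.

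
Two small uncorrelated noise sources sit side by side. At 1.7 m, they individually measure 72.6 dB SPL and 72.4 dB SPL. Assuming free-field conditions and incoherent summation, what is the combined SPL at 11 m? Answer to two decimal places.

59.29 dB SPL

Combined at 1.7 m: 10·log₁₀(10^(72.6/10)+10^(72.4/10)) = 75.511 dB SPL.
Then apply −20·log₁₀(11/1.7) = -16.219 dB → 59.29 dB SPL.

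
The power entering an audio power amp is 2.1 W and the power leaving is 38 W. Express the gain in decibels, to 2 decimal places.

12.58 dB

Power ratio → dB uses the 10·log₁₀ form:
10·log₁₀(38/2.1) = 10·log₁₀(18.10) = 12.58 dB.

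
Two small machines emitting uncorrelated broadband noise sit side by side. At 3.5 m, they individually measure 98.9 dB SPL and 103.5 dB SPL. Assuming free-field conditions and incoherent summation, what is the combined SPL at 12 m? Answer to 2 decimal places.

Combined at 3.5 m: 10·log₁₀(10^(98.9/10)+10^(103.5/10)) = 104.793 dB SPL.
Then apply −20·log₁₀(12/3.5) = -10.702 dB → 94.09 dB SPL.

94.09 dB SPL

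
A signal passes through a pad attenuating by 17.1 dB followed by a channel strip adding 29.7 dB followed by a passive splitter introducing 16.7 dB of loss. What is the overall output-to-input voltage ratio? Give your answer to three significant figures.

Net gain = (−17.1) + 29.7 + (−16.7) = -4.1 dB.
Voltage ratio = 10^(-4.1/20) = 0.624.

0.624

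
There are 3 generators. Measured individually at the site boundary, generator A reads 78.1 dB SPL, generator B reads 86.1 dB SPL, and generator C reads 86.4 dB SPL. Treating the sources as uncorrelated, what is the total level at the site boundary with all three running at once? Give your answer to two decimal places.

Uncorrelated sources add in intensity (power), not in dB.
L_total = 10·log₁₀(10^(78.1/10) + 10^(86.1/10) + 10^(86.4/10)) = 10·log₁₀(908500000) = 89.58 dB SPL.

89.58 dB SPL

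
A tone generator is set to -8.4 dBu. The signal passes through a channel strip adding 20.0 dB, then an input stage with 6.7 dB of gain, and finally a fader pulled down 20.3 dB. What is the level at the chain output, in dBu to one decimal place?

Cascaded gains and losses add directly in dB.
-8.4 + 20.0 + 6.7 − 20.3 = -2.0 dBu.

-2.0 dBu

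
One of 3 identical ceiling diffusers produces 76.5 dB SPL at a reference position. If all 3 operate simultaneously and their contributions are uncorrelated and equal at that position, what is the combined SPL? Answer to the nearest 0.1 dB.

3 equal incoherent sources raise the level by 10·log₁₀(3) = 4.77 dB.
L_total = 76.5 + 4.77 = 81.3 dB SPL.

81.3 dB SPL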